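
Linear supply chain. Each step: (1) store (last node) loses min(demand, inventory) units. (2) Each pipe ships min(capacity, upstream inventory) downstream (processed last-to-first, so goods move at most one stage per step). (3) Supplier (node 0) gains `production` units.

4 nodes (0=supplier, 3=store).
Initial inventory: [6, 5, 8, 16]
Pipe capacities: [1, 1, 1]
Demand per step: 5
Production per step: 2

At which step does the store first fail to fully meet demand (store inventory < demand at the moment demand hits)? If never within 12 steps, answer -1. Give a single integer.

Step 1: demand=5,sold=5 ship[2->3]=1 ship[1->2]=1 ship[0->1]=1 prod=2 -> [7 5 8 12]
Step 2: demand=5,sold=5 ship[2->3]=1 ship[1->2]=1 ship[0->1]=1 prod=2 -> [8 5 8 8]
Step 3: demand=5,sold=5 ship[2->3]=1 ship[1->2]=1 ship[0->1]=1 prod=2 -> [9 5 8 4]
Step 4: demand=5,sold=4 ship[2->3]=1 ship[1->2]=1 ship[0->1]=1 prod=2 -> [10 5 8 1]
Step 5: demand=5,sold=1 ship[2->3]=1 ship[1->2]=1 ship[0->1]=1 prod=2 -> [11 5 8 1]
Step 6: demand=5,sold=1 ship[2->3]=1 ship[1->2]=1 ship[0->1]=1 prod=2 -> [12 5 8 1]
Step 7: demand=5,sold=1 ship[2->3]=1 ship[1->2]=1 ship[0->1]=1 prod=2 -> [13 5 8 1]
Step 8: demand=5,sold=1 ship[2->3]=1 ship[1->2]=1 ship[0->1]=1 prod=2 -> [14 5 8 1]
Step 9: demand=5,sold=1 ship[2->3]=1 ship[1->2]=1 ship[0->1]=1 prod=2 -> [15 5 8 1]
Step 10: demand=5,sold=1 ship[2->3]=1 ship[1->2]=1 ship[0->1]=1 prod=2 -> [16 5 8 1]
Step 11: demand=5,sold=1 ship[2->3]=1 ship[1->2]=1 ship[0->1]=1 prod=2 -> [17 5 8 1]
Step 12: demand=5,sold=1 ship[2->3]=1 ship[1->2]=1 ship[0->1]=1 prod=2 -> [18 5 8 1]
First stockout at step 4

4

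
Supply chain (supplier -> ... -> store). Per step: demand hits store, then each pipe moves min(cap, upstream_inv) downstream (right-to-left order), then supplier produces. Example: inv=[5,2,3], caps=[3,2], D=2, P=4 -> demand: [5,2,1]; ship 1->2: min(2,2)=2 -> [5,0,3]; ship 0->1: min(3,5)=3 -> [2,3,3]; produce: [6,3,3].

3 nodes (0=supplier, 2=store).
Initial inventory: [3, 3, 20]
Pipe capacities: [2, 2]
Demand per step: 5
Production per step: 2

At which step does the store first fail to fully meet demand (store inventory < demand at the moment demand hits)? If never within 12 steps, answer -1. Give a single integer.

Step 1: demand=5,sold=5 ship[1->2]=2 ship[0->1]=2 prod=2 -> [3 3 17]
Step 2: demand=5,sold=5 ship[1->2]=2 ship[0->1]=2 prod=2 -> [3 3 14]
Step 3: demand=5,sold=5 ship[1->2]=2 ship[0->1]=2 prod=2 -> [3 3 11]
Step 4: demand=5,sold=5 ship[1->2]=2 ship[0->1]=2 prod=2 -> [3 3 8]
Step 5: demand=5,sold=5 ship[1->2]=2 ship[0->1]=2 prod=2 -> [3 3 5]
Step 6: demand=5,sold=5 ship[1->2]=2 ship[0->1]=2 prod=2 -> [3 3 2]
Step 7: demand=5,sold=2 ship[1->2]=2 ship[0->1]=2 prod=2 -> [3 3 2]
Step 8: demand=5,sold=2 ship[1->2]=2 ship[0->1]=2 prod=2 -> [3 3 2]
Step 9: demand=5,sold=2 ship[1->2]=2 ship[0->1]=2 prod=2 -> [3 3 2]
Step 10: demand=5,sold=2 ship[1->2]=2 ship[0->1]=2 prod=2 -> [3 3 2]
Step 11: demand=5,sold=2 ship[1->2]=2 ship[0->1]=2 prod=2 -> [3 3 2]
Step 12: demand=5,sold=2 ship[1->2]=2 ship[0->1]=2 prod=2 -> [3 3 2]
First stockout at step 7

7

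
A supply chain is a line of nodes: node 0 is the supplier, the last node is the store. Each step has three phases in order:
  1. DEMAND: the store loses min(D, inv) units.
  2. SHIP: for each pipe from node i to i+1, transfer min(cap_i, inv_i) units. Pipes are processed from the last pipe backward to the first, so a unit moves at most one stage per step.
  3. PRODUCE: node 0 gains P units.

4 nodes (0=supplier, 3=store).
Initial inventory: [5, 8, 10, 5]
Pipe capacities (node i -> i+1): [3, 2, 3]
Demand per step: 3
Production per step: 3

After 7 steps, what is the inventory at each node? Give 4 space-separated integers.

Step 1: demand=3,sold=3 ship[2->3]=3 ship[1->2]=2 ship[0->1]=3 prod=3 -> inv=[5 9 9 5]
Step 2: demand=3,sold=3 ship[2->3]=3 ship[1->2]=2 ship[0->1]=3 prod=3 -> inv=[5 10 8 5]
Step 3: demand=3,sold=3 ship[2->3]=3 ship[1->2]=2 ship[0->1]=3 prod=3 -> inv=[5 11 7 5]
Step 4: demand=3,sold=3 ship[2->3]=3 ship[1->2]=2 ship[0->1]=3 prod=3 -> inv=[5 12 6 5]
Step 5: demand=3,sold=3 ship[2->3]=3 ship[1->2]=2 ship[0->1]=3 prod=3 -> inv=[5 13 5 5]
Step 6: demand=3,sold=3 ship[2->3]=3 ship[1->2]=2 ship[0->1]=3 prod=3 -> inv=[5 14 4 5]
Step 7: demand=3,sold=3 ship[2->3]=3 ship[1->2]=2 ship[0->1]=3 prod=3 -> inv=[5 15 3 5]

5 15 3 5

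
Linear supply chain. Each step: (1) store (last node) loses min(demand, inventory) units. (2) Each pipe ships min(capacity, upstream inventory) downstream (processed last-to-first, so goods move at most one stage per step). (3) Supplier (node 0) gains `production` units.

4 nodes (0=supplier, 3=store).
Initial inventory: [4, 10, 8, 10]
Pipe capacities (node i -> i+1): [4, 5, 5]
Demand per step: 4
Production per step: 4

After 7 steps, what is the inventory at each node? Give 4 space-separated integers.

Step 1: demand=4,sold=4 ship[2->3]=5 ship[1->2]=5 ship[0->1]=4 prod=4 -> inv=[4 9 8 11]
Step 2: demand=4,sold=4 ship[2->3]=5 ship[1->2]=5 ship[0->1]=4 prod=4 -> inv=[4 8 8 12]
Step 3: demand=4,sold=4 ship[2->3]=5 ship[1->2]=5 ship[0->1]=4 prod=4 -> inv=[4 7 8 13]
Step 4: demand=4,sold=4 ship[2->3]=5 ship[1->2]=5 ship[0->1]=4 prod=4 -> inv=[4 6 8 14]
Step 5: demand=4,sold=4 ship[2->3]=5 ship[1->2]=5 ship[0->1]=4 prod=4 -> inv=[4 5 8 15]
Step 6: demand=4,sold=4 ship[2->3]=5 ship[1->2]=5 ship[0->1]=4 prod=4 -> inv=[4 4 8 16]
Step 7: demand=4,sold=4 ship[2->3]=5 ship[1->2]=4 ship[0->1]=4 prod=4 -> inv=[4 4 7 17]

4 4 7 17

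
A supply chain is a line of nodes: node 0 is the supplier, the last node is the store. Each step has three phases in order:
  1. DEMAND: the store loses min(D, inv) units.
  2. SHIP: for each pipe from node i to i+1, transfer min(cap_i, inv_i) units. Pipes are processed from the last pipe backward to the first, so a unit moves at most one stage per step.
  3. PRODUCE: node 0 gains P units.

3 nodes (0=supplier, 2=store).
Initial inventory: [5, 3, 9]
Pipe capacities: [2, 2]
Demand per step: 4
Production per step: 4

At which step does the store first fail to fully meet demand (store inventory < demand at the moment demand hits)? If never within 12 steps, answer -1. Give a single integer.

Step 1: demand=4,sold=4 ship[1->2]=2 ship[0->1]=2 prod=4 -> [7 3 7]
Step 2: demand=4,sold=4 ship[1->2]=2 ship[0->1]=2 prod=4 -> [9 3 5]
Step 3: demand=4,sold=4 ship[1->2]=2 ship[0->1]=2 prod=4 -> [11 3 3]
Step 4: demand=4,sold=3 ship[1->2]=2 ship[0->1]=2 prod=4 -> [13 3 2]
Step 5: demand=4,sold=2 ship[1->2]=2 ship[0->1]=2 prod=4 -> [15 3 2]
Step 6: demand=4,sold=2 ship[1->2]=2 ship[0->1]=2 prod=4 -> [17 3 2]
Step 7: demand=4,sold=2 ship[1->2]=2 ship[0->1]=2 prod=4 -> [19 3 2]
Step 8: demand=4,sold=2 ship[1->2]=2 ship[0->1]=2 prod=4 -> [21 3 2]
Step 9: demand=4,sold=2 ship[1->2]=2 ship[0->1]=2 prod=4 -> [23 3 2]
Step 10: demand=4,sold=2 ship[1->2]=2 ship[0->1]=2 prod=4 -> [25 3 2]
Step 11: demand=4,sold=2 ship[1->2]=2 ship[0->1]=2 prod=4 -> [27 3 2]
Step 12: demand=4,sold=2 ship[1->2]=2 ship[0->1]=2 prod=4 -> [29 3 2]
First stockout at step 4

4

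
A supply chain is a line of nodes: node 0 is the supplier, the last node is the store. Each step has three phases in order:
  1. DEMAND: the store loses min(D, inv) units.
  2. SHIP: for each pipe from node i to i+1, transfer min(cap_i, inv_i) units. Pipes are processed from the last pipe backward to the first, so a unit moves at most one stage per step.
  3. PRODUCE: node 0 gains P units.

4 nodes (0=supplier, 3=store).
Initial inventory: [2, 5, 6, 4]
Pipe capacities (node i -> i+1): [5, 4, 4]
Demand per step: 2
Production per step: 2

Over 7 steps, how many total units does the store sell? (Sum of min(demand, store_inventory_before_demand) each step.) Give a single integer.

Step 1: sold=2 (running total=2) -> [2 3 6 6]
Step 2: sold=2 (running total=4) -> [2 2 5 8]
Step 3: sold=2 (running total=6) -> [2 2 3 10]
Step 4: sold=2 (running total=8) -> [2 2 2 11]
Step 5: sold=2 (running total=10) -> [2 2 2 11]
Step 6: sold=2 (running total=12) -> [2 2 2 11]
Step 7: sold=2 (running total=14) -> [2 2 2 11]

Answer: 14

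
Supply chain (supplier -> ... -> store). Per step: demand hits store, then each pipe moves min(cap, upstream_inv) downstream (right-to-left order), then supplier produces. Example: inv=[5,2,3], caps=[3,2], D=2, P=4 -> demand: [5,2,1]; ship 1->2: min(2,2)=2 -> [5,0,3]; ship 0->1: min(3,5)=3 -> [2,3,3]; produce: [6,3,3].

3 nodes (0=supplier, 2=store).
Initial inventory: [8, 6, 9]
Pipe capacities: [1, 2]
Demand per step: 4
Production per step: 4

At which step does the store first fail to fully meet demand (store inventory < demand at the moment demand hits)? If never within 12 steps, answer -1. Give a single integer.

Step 1: demand=4,sold=4 ship[1->2]=2 ship[0->1]=1 prod=4 -> [11 5 7]
Step 2: demand=4,sold=4 ship[1->2]=2 ship[0->1]=1 prod=4 -> [14 4 5]
Step 3: demand=4,sold=4 ship[1->2]=2 ship[0->1]=1 prod=4 -> [17 3 3]
Step 4: demand=4,sold=3 ship[1->2]=2 ship[0->1]=1 prod=4 -> [20 2 2]
Step 5: demand=4,sold=2 ship[1->2]=2 ship[0->1]=1 prod=4 -> [23 1 2]
Step 6: demand=4,sold=2 ship[1->2]=1 ship[0->1]=1 prod=4 -> [26 1 1]
Step 7: demand=4,sold=1 ship[1->2]=1 ship[0->1]=1 prod=4 -> [29 1 1]
Step 8: demand=4,sold=1 ship[1->2]=1 ship[0->1]=1 prod=4 -> [32 1 1]
Step 9: demand=4,sold=1 ship[1->2]=1 ship[0->1]=1 prod=4 -> [35 1 1]
Step 10: demand=4,sold=1 ship[1->2]=1 ship[0->1]=1 prod=4 -> [38 1 1]
Step 11: demand=4,sold=1 ship[1->2]=1 ship[0->1]=1 prod=4 -> [41 1 1]
Step 12: demand=4,sold=1 ship[1->2]=1 ship[0->1]=1 prod=4 -> [44 1 1]
First stockout at step 4

4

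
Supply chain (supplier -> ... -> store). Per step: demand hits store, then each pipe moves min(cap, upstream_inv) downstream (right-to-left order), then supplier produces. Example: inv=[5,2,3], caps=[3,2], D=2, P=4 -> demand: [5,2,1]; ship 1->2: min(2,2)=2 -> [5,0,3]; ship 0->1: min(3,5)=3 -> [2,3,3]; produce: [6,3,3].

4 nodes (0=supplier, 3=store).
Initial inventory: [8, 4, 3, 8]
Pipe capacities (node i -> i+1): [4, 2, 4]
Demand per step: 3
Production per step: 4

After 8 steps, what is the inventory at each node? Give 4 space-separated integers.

Step 1: demand=3,sold=3 ship[2->3]=3 ship[1->2]=2 ship[0->1]=4 prod=4 -> inv=[8 6 2 8]
Step 2: demand=3,sold=3 ship[2->3]=2 ship[1->2]=2 ship[0->1]=4 prod=4 -> inv=[8 8 2 7]
Step 3: demand=3,sold=3 ship[2->3]=2 ship[1->2]=2 ship[0->1]=4 prod=4 -> inv=[8 10 2 6]
Step 4: demand=3,sold=3 ship[2->3]=2 ship[1->2]=2 ship[0->1]=4 prod=4 -> inv=[8 12 2 5]
Step 5: demand=3,sold=3 ship[2->3]=2 ship[1->2]=2 ship[0->1]=4 prod=4 -> inv=[8 14 2 4]
Step 6: demand=3,sold=3 ship[2->3]=2 ship[1->2]=2 ship[0->1]=4 prod=4 -> inv=[8 16 2 3]
Step 7: demand=3,sold=3 ship[2->3]=2 ship[1->2]=2 ship[0->1]=4 prod=4 -> inv=[8 18 2 2]
Step 8: demand=3,sold=2 ship[2->3]=2 ship[1->2]=2 ship[0->1]=4 prod=4 -> inv=[8 20 2 2]

8 20 2 2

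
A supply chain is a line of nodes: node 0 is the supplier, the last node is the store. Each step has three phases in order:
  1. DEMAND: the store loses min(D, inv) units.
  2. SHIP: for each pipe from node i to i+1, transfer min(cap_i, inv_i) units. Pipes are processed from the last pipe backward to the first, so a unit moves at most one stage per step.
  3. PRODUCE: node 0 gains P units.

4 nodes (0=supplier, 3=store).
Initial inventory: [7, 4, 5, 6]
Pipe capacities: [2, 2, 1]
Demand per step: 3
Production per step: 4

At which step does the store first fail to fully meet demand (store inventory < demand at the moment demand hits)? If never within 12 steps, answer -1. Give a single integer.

Step 1: demand=3,sold=3 ship[2->3]=1 ship[1->2]=2 ship[0->1]=2 prod=4 -> [9 4 6 4]
Step 2: demand=3,sold=3 ship[2->3]=1 ship[1->2]=2 ship[0->1]=2 prod=4 -> [11 4 7 2]
Step 3: demand=3,sold=2 ship[2->3]=1 ship[1->2]=2 ship[0->1]=2 prod=4 -> [13 4 8 1]
Step 4: demand=3,sold=1 ship[2->3]=1 ship[1->2]=2 ship[0->1]=2 prod=4 -> [15 4 9 1]
Step 5: demand=3,sold=1 ship[2->3]=1 ship[1->2]=2 ship[0->1]=2 prod=4 -> [17 4 10 1]
Step 6: demand=3,sold=1 ship[2->3]=1 ship[1->2]=2 ship[0->1]=2 prod=4 -> [19 4 11 1]
Step 7: demand=3,sold=1 ship[2->3]=1 ship[1->2]=2 ship[0->1]=2 prod=4 -> [21 4 12 1]
Step 8: demand=3,sold=1 ship[2->3]=1 ship[1->2]=2 ship[0->1]=2 prod=4 -> [23 4 13 1]
Step 9: demand=3,sold=1 ship[2->3]=1 ship[1->2]=2 ship[0->1]=2 prod=4 -> [25 4 14 1]
Step 10: demand=3,sold=1 ship[2->3]=1 ship[1->2]=2 ship[0->1]=2 prod=4 -> [27 4 15 1]
Step 11: demand=3,sold=1 ship[2->3]=1 ship[1->2]=2 ship[0->1]=2 prod=4 -> [29 4 16 1]
Step 12: demand=3,sold=1 ship[2->3]=1 ship[1->2]=2 ship[0->1]=2 prod=4 -> [31 4 17 1]
First stockout at step 3

3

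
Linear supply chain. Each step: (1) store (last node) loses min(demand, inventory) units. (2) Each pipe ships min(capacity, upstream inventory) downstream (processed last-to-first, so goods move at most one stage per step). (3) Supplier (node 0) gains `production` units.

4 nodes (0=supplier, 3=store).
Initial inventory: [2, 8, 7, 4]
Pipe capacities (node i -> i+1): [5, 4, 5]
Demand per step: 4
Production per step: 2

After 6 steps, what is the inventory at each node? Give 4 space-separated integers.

Step 1: demand=4,sold=4 ship[2->3]=5 ship[1->2]=4 ship[0->1]=2 prod=2 -> inv=[2 6 6 5]
Step 2: demand=4,sold=4 ship[2->3]=5 ship[1->2]=4 ship[0->1]=2 prod=2 -> inv=[2 4 5 6]
Step 3: demand=4,sold=4 ship[2->3]=5 ship[1->2]=4 ship[0->1]=2 prod=2 -> inv=[2 2 4 7]
Step 4: demand=4,sold=4 ship[2->3]=4 ship[1->2]=2 ship[0->1]=2 prod=2 -> inv=[2 2 2 7]
Step 5: demand=4,sold=4 ship[2->3]=2 ship[1->2]=2 ship[0->1]=2 prod=2 -> inv=[2 2 2 5]
Step 6: demand=4,sold=4 ship[2->3]=2 ship[1->2]=2 ship[0->1]=2 prod=2 -> inv=[2 2 2 3]

2 2 2 3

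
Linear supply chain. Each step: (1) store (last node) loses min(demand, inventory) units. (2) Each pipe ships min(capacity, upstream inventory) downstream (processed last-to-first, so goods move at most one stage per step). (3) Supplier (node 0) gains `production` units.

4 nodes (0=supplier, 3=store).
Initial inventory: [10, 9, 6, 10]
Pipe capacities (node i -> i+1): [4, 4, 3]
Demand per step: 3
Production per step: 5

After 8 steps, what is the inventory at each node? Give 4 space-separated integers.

Step 1: demand=3,sold=3 ship[2->3]=3 ship[1->2]=4 ship[0->1]=4 prod=5 -> inv=[11 9 7 10]
Step 2: demand=3,sold=3 ship[2->3]=3 ship[1->2]=4 ship[0->1]=4 prod=5 -> inv=[12 9 8 10]
Step 3: demand=3,sold=3 ship[2->3]=3 ship[1->2]=4 ship[0->1]=4 prod=5 -> inv=[13 9 9 10]
Step 4: demand=3,sold=3 ship[2->3]=3 ship[1->2]=4 ship[0->1]=4 prod=5 -> inv=[14 9 10 10]
Step 5: demand=3,sold=3 ship[2->3]=3 ship[1->2]=4 ship[0->1]=4 prod=5 -> inv=[15 9 11 10]
Step 6: demand=3,sold=3 ship[2->3]=3 ship[1->2]=4 ship[0->1]=4 prod=5 -> inv=[16 9 12 10]
Step 7: demand=3,sold=3 ship[2->3]=3 ship[1->2]=4 ship[0->1]=4 prod=5 -> inv=[17 9 13 10]
Step 8: demand=3,sold=3 ship[2->3]=3 ship[1->2]=4 ship[0->1]=4 prod=5 -> inv=[18 9 14 10]

18 9 14 10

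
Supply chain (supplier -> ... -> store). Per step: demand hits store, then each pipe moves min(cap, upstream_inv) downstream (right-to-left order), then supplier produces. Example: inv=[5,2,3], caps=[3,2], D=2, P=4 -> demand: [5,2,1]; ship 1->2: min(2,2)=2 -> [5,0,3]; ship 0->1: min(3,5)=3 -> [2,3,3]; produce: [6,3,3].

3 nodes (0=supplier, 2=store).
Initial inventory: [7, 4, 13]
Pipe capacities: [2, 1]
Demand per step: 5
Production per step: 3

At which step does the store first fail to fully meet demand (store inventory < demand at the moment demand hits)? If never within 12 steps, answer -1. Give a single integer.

Step 1: demand=5,sold=5 ship[1->2]=1 ship[0->1]=2 prod=3 -> [8 5 9]
Step 2: demand=5,sold=5 ship[1->2]=1 ship[0->1]=2 prod=3 -> [9 6 5]
Step 3: demand=5,sold=5 ship[1->2]=1 ship[0->1]=2 prod=3 -> [10 7 1]
Step 4: demand=5,sold=1 ship[1->2]=1 ship[0->1]=2 prod=3 -> [11 8 1]
Step 5: demand=5,sold=1 ship[1->2]=1 ship[0->1]=2 prod=3 -> [12 9 1]
Step 6: demand=5,sold=1 ship[1->2]=1 ship[0->1]=2 prod=3 -> [13 10 1]
Step 7: demand=5,sold=1 ship[1->2]=1 ship[0->1]=2 prod=3 -> [14 11 1]
Step 8: demand=5,sold=1 ship[1->2]=1 ship[0->1]=2 prod=3 -> [15 12 1]
Step 9: demand=5,sold=1 ship[1->2]=1 ship[0->1]=2 prod=3 -> [16 13 1]
Step 10: demand=5,sold=1 ship[1->2]=1 ship[0->1]=2 prod=3 -> [17 14 1]
Step 11: demand=5,sold=1 ship[1->2]=1 ship[0->1]=2 prod=3 -> [18 15 1]
Step 12: demand=5,sold=1 ship[1->2]=1 ship[0->1]=2 prod=3 -> [19 16 1]
First stockout at step 4

4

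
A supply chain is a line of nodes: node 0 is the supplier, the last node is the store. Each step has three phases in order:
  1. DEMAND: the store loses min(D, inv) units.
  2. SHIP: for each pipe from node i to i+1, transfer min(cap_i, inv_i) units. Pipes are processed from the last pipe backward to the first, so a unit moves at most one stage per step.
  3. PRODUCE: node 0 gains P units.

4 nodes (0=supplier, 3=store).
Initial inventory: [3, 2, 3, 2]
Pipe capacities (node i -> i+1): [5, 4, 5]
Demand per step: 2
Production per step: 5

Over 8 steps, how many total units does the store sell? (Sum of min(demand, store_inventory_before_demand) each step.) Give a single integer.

Answer: 16

Derivation:
Step 1: sold=2 (running total=2) -> [5 3 2 3]
Step 2: sold=2 (running total=4) -> [5 5 3 3]
Step 3: sold=2 (running total=6) -> [5 6 4 4]
Step 4: sold=2 (running total=8) -> [5 7 4 6]
Step 5: sold=2 (running total=10) -> [5 8 4 8]
Step 6: sold=2 (running total=12) -> [5 9 4 10]
Step 7: sold=2 (running total=14) -> [5 10 4 12]
Step 8: sold=2 (running total=16) -> [5 11 4 14]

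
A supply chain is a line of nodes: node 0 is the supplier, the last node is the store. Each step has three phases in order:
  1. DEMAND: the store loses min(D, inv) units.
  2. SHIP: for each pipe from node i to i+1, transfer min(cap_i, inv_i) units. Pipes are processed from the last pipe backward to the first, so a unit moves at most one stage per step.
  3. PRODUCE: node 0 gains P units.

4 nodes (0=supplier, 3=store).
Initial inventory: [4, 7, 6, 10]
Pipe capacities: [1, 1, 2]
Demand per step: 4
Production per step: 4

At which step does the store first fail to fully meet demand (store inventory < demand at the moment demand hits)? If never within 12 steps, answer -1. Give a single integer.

Step 1: demand=4,sold=4 ship[2->3]=2 ship[1->2]=1 ship[0->1]=1 prod=4 -> [7 7 5 8]
Step 2: demand=4,sold=4 ship[2->3]=2 ship[1->2]=1 ship[0->1]=1 prod=4 -> [10 7 4 6]
Step 3: demand=4,sold=4 ship[2->3]=2 ship[1->2]=1 ship[0->1]=1 prod=4 -> [13 7 3 4]
Step 4: demand=4,sold=4 ship[2->3]=2 ship[1->2]=1 ship[0->1]=1 prod=4 -> [16 7 2 2]
Step 5: demand=4,sold=2 ship[2->3]=2 ship[1->2]=1 ship[0->1]=1 prod=4 -> [19 7 1 2]
Step 6: demand=4,sold=2 ship[2->3]=1 ship[1->2]=1 ship[0->1]=1 prod=4 -> [22 7 1 1]
Step 7: demand=4,sold=1 ship[2->3]=1 ship[1->2]=1 ship[0->1]=1 prod=4 -> [25 7 1 1]
Step 8: demand=4,sold=1 ship[2->3]=1 ship[1->2]=1 ship[0->1]=1 prod=4 -> [28 7 1 1]
Step 9: demand=4,sold=1 ship[2->3]=1 ship[1->2]=1 ship[0->1]=1 prod=4 -> [31 7 1 1]
Step 10: demand=4,sold=1 ship[2->3]=1 ship[1->2]=1 ship[0->1]=1 prod=4 -> [34 7 1 1]
Step 11: demand=4,sold=1 ship[2->3]=1 ship[1->2]=1 ship[0->1]=1 prod=4 -> [37 7 1 1]
Step 12: demand=4,sold=1 ship[2->3]=1 ship[1->2]=1 ship[0->1]=1 prod=4 -> [40 7 1 1]
First stockout at step 5

5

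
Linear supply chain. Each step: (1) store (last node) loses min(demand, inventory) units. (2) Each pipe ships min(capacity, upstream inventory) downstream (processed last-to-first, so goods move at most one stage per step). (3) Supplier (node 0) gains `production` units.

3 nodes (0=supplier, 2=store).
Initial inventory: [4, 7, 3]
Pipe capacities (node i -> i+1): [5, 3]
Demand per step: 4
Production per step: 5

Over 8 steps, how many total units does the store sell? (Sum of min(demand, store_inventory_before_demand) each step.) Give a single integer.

Step 1: sold=3 (running total=3) -> [5 8 3]
Step 2: sold=3 (running total=6) -> [5 10 3]
Step 3: sold=3 (running total=9) -> [5 12 3]
Step 4: sold=3 (running total=12) -> [5 14 3]
Step 5: sold=3 (running total=15) -> [5 16 3]
Step 6: sold=3 (running total=18) -> [5 18 3]
Step 7: sold=3 (running total=21) -> [5 20 3]
Step 8: sold=3 (running total=24) -> [5 22 3]

Answer: 24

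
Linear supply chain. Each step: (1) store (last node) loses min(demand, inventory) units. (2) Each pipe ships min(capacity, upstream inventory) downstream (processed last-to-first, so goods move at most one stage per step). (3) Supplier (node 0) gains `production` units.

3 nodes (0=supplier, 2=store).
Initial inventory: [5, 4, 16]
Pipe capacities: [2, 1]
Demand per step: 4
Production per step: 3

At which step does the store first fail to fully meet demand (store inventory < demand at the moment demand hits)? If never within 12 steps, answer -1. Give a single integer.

Step 1: demand=4,sold=4 ship[1->2]=1 ship[0->1]=2 prod=3 -> [6 5 13]
Step 2: demand=4,sold=4 ship[1->2]=1 ship[0->1]=2 prod=3 -> [7 6 10]
Step 3: demand=4,sold=4 ship[1->2]=1 ship[0->1]=2 prod=3 -> [8 7 7]
Step 4: demand=4,sold=4 ship[1->2]=1 ship[0->1]=2 prod=3 -> [9 8 4]
Step 5: demand=4,sold=4 ship[1->2]=1 ship[0->1]=2 prod=3 -> [10 9 1]
Step 6: demand=4,sold=1 ship[1->2]=1 ship[0->1]=2 prod=3 -> [11 10 1]
Step 7: demand=4,sold=1 ship[1->2]=1 ship[0->1]=2 prod=3 -> [12 11 1]
Step 8: demand=4,sold=1 ship[1->2]=1 ship[0->1]=2 prod=3 -> [13 12 1]
Step 9: demand=4,sold=1 ship[1->2]=1 ship[0->1]=2 prod=3 -> [14 13 1]
Step 10: demand=4,sold=1 ship[1->2]=1 ship[0->1]=2 prod=3 -> [15 14 1]
Step 11: demand=4,sold=1 ship[1->2]=1 ship[0->1]=2 prod=3 -> [16 15 1]
Step 12: demand=4,sold=1 ship[1->2]=1 ship[0->1]=2 prod=3 -> [17 16 1]
First stockout at step 6

6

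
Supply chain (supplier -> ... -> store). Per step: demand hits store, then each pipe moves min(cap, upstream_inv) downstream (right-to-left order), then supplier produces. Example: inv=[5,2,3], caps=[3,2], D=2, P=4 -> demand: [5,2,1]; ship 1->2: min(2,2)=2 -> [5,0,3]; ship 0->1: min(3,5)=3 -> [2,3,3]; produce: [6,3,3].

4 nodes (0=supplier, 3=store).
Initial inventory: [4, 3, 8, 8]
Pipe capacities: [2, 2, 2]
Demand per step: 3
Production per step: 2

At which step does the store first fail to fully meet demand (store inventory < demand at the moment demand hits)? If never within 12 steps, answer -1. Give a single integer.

Step 1: demand=3,sold=3 ship[2->3]=2 ship[1->2]=2 ship[0->1]=2 prod=2 -> [4 3 8 7]
Step 2: demand=3,sold=3 ship[2->3]=2 ship[1->2]=2 ship[0->1]=2 prod=2 -> [4 3 8 6]
Step 3: demand=3,sold=3 ship[2->3]=2 ship[1->2]=2 ship[0->1]=2 prod=2 -> [4 3 8 5]
Step 4: demand=3,sold=3 ship[2->3]=2 ship[1->2]=2 ship[0->1]=2 prod=2 -> [4 3 8 4]
Step 5: demand=3,sold=3 ship[2->3]=2 ship[1->2]=2 ship[0->1]=2 prod=2 -> [4 3 8 3]
Step 6: demand=3,sold=3 ship[2->3]=2 ship[1->2]=2 ship[0->1]=2 prod=2 -> [4 3 8 2]
Step 7: demand=3,sold=2 ship[2->3]=2 ship[1->2]=2 ship[0->1]=2 prod=2 -> [4 3 8 2]
Step 8: demand=3,sold=2 ship[2->3]=2 ship[1->2]=2 ship[0->1]=2 prod=2 -> [4 3 8 2]
Step 9: demand=3,sold=2 ship[2->3]=2 ship[1->2]=2 ship[0->1]=2 prod=2 -> [4 3 8 2]
Step 10: demand=3,sold=2 ship[2->3]=2 ship[1->2]=2 ship[0->1]=2 prod=2 -> [4 3 8 2]
Step 11: demand=3,sold=2 ship[2->3]=2 ship[1->2]=2 ship[0->1]=2 prod=2 -> [4 3 8 2]
Step 12: demand=3,sold=2 ship[2->3]=2 ship[1->2]=2 ship[0->1]=2 prod=2 -> [4 3 8 2]
First stockout at step 7

7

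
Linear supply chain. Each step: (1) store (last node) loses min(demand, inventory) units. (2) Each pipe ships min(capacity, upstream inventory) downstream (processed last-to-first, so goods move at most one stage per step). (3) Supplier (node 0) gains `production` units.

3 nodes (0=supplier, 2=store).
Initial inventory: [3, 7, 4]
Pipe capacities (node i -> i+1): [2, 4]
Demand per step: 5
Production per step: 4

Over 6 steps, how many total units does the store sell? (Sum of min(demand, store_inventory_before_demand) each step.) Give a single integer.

Step 1: sold=4 (running total=4) -> [5 5 4]
Step 2: sold=4 (running total=8) -> [7 3 4]
Step 3: sold=4 (running total=12) -> [9 2 3]
Step 4: sold=3 (running total=15) -> [11 2 2]
Step 5: sold=2 (running total=17) -> [13 2 2]
Step 6: sold=2 (running total=19) -> [15 2 2]

Answer: 19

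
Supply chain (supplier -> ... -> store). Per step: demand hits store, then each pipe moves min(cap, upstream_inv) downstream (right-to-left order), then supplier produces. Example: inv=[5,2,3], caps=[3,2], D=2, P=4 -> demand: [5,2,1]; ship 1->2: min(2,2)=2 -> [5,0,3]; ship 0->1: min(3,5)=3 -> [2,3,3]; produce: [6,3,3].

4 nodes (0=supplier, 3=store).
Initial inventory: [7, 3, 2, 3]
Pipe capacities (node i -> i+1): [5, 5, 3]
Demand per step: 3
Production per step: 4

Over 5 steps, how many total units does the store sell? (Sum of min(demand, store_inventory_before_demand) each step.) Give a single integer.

Step 1: sold=3 (running total=3) -> [6 5 3 2]
Step 2: sold=2 (running total=5) -> [5 5 5 3]
Step 3: sold=3 (running total=8) -> [4 5 7 3]
Step 4: sold=3 (running total=11) -> [4 4 9 3]
Step 5: sold=3 (running total=14) -> [4 4 10 3]

Answer: 14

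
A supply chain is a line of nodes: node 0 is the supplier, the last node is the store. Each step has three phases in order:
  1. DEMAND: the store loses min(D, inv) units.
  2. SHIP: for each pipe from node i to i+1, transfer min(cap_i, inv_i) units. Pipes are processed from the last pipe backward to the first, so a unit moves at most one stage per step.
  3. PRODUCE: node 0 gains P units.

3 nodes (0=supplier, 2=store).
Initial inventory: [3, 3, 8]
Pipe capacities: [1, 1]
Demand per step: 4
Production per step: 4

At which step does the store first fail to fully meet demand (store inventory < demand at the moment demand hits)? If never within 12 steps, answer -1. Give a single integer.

Step 1: demand=4,sold=4 ship[1->2]=1 ship[0->1]=1 prod=4 -> [6 3 5]
Step 2: demand=4,sold=4 ship[1->2]=1 ship[0->1]=1 prod=4 -> [9 3 2]
Step 3: demand=4,sold=2 ship[1->2]=1 ship[0->1]=1 prod=4 -> [12 3 1]
Step 4: demand=4,sold=1 ship[1->2]=1 ship[0->1]=1 prod=4 -> [15 3 1]
Step 5: demand=4,sold=1 ship[1->2]=1 ship[0->1]=1 prod=4 -> [18 3 1]
Step 6: demand=4,sold=1 ship[1->2]=1 ship[0->1]=1 prod=4 -> [21 3 1]
Step 7: demand=4,sold=1 ship[1->2]=1 ship[0->1]=1 prod=4 -> [24 3 1]
Step 8: demand=4,sold=1 ship[1->2]=1 ship[0->1]=1 prod=4 -> [27 3 1]
Step 9: demand=4,sold=1 ship[1->2]=1 ship[0->1]=1 prod=4 -> [30 3 1]
Step 10: demand=4,sold=1 ship[1->2]=1 ship[0->1]=1 prod=4 -> [33 3 1]
Step 11: demand=4,sold=1 ship[1->2]=1 ship[0->1]=1 prod=4 -> [36 3 1]
Step 12: demand=4,sold=1 ship[1->2]=1 ship[0->1]=1 prod=4 -> [39 3 1]
First stockout at step 3

3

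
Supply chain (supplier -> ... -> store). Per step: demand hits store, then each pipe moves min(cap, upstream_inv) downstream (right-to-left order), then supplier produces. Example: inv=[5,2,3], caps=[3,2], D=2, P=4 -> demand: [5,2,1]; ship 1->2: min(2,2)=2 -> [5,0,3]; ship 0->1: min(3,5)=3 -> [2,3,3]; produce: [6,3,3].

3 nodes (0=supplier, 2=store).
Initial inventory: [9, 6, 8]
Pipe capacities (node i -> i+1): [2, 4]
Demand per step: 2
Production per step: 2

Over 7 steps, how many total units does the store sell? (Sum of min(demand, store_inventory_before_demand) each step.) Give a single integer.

Step 1: sold=2 (running total=2) -> [9 4 10]
Step 2: sold=2 (running total=4) -> [9 2 12]
Step 3: sold=2 (running total=6) -> [9 2 12]
Step 4: sold=2 (running total=8) -> [9 2 12]
Step 5: sold=2 (running total=10) -> [9 2 12]
Step 6: sold=2 (running total=12) -> [9 2 12]
Step 7: sold=2 (running total=14) -> [9 2 12]

Answer: 14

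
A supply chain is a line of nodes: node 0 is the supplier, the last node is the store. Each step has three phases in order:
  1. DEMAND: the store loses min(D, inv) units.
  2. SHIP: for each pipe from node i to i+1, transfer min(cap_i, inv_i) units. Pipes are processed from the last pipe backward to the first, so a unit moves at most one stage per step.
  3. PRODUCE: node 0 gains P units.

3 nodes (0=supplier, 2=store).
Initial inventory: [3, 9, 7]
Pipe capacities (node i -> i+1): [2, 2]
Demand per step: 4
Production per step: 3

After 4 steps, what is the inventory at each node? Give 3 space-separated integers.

Step 1: demand=4,sold=4 ship[1->2]=2 ship[0->1]=2 prod=3 -> inv=[4 9 5]
Step 2: demand=4,sold=4 ship[1->2]=2 ship[0->1]=2 prod=3 -> inv=[5 9 3]
Step 3: demand=4,sold=3 ship[1->2]=2 ship[0->1]=2 prod=3 -> inv=[6 9 2]
Step 4: demand=4,sold=2 ship[1->2]=2 ship[0->1]=2 prod=3 -> inv=[7 9 2]

7 9 2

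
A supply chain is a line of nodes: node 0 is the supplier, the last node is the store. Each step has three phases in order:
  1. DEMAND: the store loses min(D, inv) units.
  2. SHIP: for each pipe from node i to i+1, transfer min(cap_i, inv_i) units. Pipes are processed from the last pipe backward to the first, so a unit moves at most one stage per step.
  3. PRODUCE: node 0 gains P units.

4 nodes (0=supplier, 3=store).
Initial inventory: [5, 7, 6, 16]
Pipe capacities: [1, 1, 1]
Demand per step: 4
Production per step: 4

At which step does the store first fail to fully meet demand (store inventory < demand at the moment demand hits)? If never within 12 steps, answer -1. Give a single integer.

Step 1: demand=4,sold=4 ship[2->3]=1 ship[1->2]=1 ship[0->1]=1 prod=4 -> [8 7 6 13]
Step 2: demand=4,sold=4 ship[2->3]=1 ship[1->2]=1 ship[0->1]=1 prod=4 -> [11 7 6 10]
Step 3: demand=4,sold=4 ship[2->3]=1 ship[1->2]=1 ship[0->1]=1 prod=4 -> [14 7 6 7]
Step 4: demand=4,sold=4 ship[2->3]=1 ship[1->2]=1 ship[0->1]=1 prod=4 -> [17 7 6 4]
Step 5: demand=4,sold=4 ship[2->3]=1 ship[1->2]=1 ship[0->1]=1 prod=4 -> [20 7 6 1]
Step 6: demand=4,sold=1 ship[2->3]=1 ship[1->2]=1 ship[0->1]=1 prod=4 -> [23 7 6 1]
Step 7: demand=4,sold=1 ship[2->3]=1 ship[1->2]=1 ship[0->1]=1 prod=4 -> [26 7 6 1]
Step 8: demand=4,sold=1 ship[2->3]=1 ship[1->2]=1 ship[0->1]=1 prod=4 -> [29 7 6 1]
Step 9: demand=4,sold=1 ship[2->3]=1 ship[1->2]=1 ship[0->1]=1 prod=4 -> [32 7 6 1]
Step 10: demand=4,sold=1 ship[2->3]=1 ship[1->2]=1 ship[0->1]=1 prod=4 -> [35 7 6 1]
Step 11: demand=4,sold=1 ship[2->3]=1 ship[1->2]=1 ship[0->1]=1 prod=4 -> [38 7 6 1]
Step 12: demand=4,sold=1 ship[2->3]=1 ship[1->2]=1 ship[0->1]=1 prod=4 -> [41 7 6 1]
First stockout at step 6

6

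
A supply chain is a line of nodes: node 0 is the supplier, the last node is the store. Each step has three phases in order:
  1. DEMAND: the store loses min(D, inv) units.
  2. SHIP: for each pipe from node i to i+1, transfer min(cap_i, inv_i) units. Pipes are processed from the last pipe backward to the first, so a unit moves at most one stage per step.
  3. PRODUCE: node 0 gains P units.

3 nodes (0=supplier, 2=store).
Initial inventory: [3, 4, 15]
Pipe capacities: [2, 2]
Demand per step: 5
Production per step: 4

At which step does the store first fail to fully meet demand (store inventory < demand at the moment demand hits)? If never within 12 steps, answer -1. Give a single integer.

Step 1: demand=5,sold=5 ship[1->2]=2 ship[0->1]=2 prod=4 -> [5 4 12]
Step 2: demand=5,sold=5 ship[1->2]=2 ship[0->1]=2 prod=4 -> [7 4 9]
Step 3: demand=5,sold=5 ship[1->2]=2 ship[0->1]=2 prod=4 -> [9 4 6]
Step 4: demand=5,sold=5 ship[1->2]=2 ship[0->1]=2 prod=4 -> [11 4 3]
Step 5: demand=5,sold=3 ship[1->2]=2 ship[0->1]=2 prod=4 -> [13 4 2]
Step 6: demand=5,sold=2 ship[1->2]=2 ship[0->1]=2 prod=4 -> [15 4 2]
Step 7: demand=5,sold=2 ship[1->2]=2 ship[0->1]=2 prod=4 -> [17 4 2]
Step 8: demand=5,sold=2 ship[1->2]=2 ship[0->1]=2 prod=4 -> [19 4 2]
Step 9: demand=5,sold=2 ship[1->2]=2 ship[0->1]=2 prod=4 -> [21 4 2]
Step 10: demand=5,sold=2 ship[1->2]=2 ship[0->1]=2 prod=4 -> [23 4 2]
Step 11: demand=5,sold=2 ship[1->2]=2 ship[0->1]=2 prod=4 -> [25 4 2]
Step 12: demand=5,sold=2 ship[1->2]=2 ship[0->1]=2 prod=4 -> [27 4 2]
First stockout at step 5

5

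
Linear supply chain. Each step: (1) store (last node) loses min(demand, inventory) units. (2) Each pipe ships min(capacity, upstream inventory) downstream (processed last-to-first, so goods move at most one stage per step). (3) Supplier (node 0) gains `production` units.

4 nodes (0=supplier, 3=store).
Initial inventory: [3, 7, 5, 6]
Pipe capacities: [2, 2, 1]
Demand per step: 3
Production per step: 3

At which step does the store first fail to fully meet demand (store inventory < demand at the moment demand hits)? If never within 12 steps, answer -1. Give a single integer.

Step 1: demand=3,sold=3 ship[2->3]=1 ship[1->2]=2 ship[0->1]=2 prod=3 -> [4 7 6 4]
Step 2: demand=3,sold=3 ship[2->3]=1 ship[1->2]=2 ship[0->1]=2 prod=3 -> [5 7 7 2]
Step 3: demand=3,sold=2 ship[2->3]=1 ship[1->2]=2 ship[0->1]=2 prod=3 -> [6 7 8 1]
Step 4: demand=3,sold=1 ship[2->3]=1 ship[1->2]=2 ship[0->1]=2 prod=3 -> [7 7 9 1]
Step 5: demand=3,sold=1 ship[2->3]=1 ship[1->2]=2 ship[0->1]=2 prod=3 -> [8 7 10 1]
Step 6: demand=3,sold=1 ship[2->3]=1 ship[1->2]=2 ship[0->1]=2 prod=3 -> [9 7 11 1]
Step 7: demand=3,sold=1 ship[2->3]=1 ship[1->2]=2 ship[0->1]=2 prod=3 -> [10 7 12 1]
Step 8: demand=3,sold=1 ship[2->3]=1 ship[1->2]=2 ship[0->1]=2 prod=3 -> [11 7 13 1]
Step 9: demand=3,sold=1 ship[2->3]=1 ship[1->2]=2 ship[0->1]=2 prod=3 -> [12 7 14 1]
Step 10: demand=3,sold=1 ship[2->3]=1 ship[1->2]=2 ship[0->1]=2 prod=3 -> [13 7 15 1]
Step 11: demand=3,sold=1 ship[2->3]=1 ship[1->2]=2 ship[0->1]=2 prod=3 -> [14 7 16 1]
Step 12: demand=3,sold=1 ship[2->3]=1 ship[1->2]=2 ship[0->1]=2 prod=3 -> [15 7 17 1]
First stockout at step 3

3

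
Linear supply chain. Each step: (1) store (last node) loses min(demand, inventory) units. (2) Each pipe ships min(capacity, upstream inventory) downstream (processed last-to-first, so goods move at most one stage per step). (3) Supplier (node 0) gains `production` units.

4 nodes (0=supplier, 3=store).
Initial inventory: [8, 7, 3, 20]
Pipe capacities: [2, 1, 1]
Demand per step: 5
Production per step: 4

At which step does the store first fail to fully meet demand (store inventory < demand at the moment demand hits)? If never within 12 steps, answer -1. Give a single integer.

Step 1: demand=5,sold=5 ship[2->3]=1 ship[1->2]=1 ship[0->1]=2 prod=4 -> [10 8 3 16]
Step 2: demand=5,sold=5 ship[2->3]=1 ship[1->2]=1 ship[0->1]=2 prod=4 -> [12 9 3 12]
Step 3: demand=5,sold=5 ship[2->3]=1 ship[1->2]=1 ship[0->1]=2 prod=4 -> [14 10 3 8]
Step 4: demand=5,sold=5 ship[2->3]=1 ship[1->2]=1 ship[0->1]=2 prod=4 -> [16 11 3 4]
Step 5: demand=5,sold=4 ship[2->3]=1 ship[1->2]=1 ship[0->1]=2 prod=4 -> [18 12 3 1]
Step 6: demand=5,sold=1 ship[2->3]=1 ship[1->2]=1 ship[0->1]=2 prod=4 -> [20 13 3 1]
Step 7: demand=5,sold=1 ship[2->3]=1 ship[1->2]=1 ship[0->1]=2 prod=4 -> [22 14 3 1]
Step 8: demand=5,sold=1 ship[2->3]=1 ship[1->2]=1 ship[0->1]=2 prod=4 -> [24 15 3 1]
Step 9: demand=5,sold=1 ship[2->3]=1 ship[1->2]=1 ship[0->1]=2 prod=4 -> [26 16 3 1]
Step 10: demand=5,sold=1 ship[2->3]=1 ship[1->2]=1 ship[0->1]=2 prod=4 -> [28 17 3 1]
Step 11: demand=5,sold=1 ship[2->3]=1 ship[1->2]=1 ship[0->1]=2 prod=4 -> [30 18 3 1]
Step 12: demand=5,sold=1 ship[2->3]=1 ship[1->2]=1 ship[0->1]=2 prod=4 -> [32 19 3 1]
First stockout at step 5

5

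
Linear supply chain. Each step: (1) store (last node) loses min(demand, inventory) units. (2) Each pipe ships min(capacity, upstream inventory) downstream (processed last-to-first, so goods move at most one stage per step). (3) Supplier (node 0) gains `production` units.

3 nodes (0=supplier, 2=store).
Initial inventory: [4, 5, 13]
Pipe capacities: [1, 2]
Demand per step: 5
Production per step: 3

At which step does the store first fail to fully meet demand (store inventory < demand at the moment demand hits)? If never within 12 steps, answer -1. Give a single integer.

Step 1: demand=5,sold=5 ship[1->2]=2 ship[0->1]=1 prod=3 -> [6 4 10]
Step 2: demand=5,sold=5 ship[1->2]=2 ship[0->1]=1 prod=3 -> [8 3 7]
Step 3: demand=5,sold=5 ship[1->2]=2 ship[0->1]=1 prod=3 -> [10 2 4]
Step 4: demand=5,sold=4 ship[1->2]=2 ship[0->1]=1 prod=3 -> [12 1 2]
Step 5: demand=5,sold=2 ship[1->2]=1 ship[0->1]=1 prod=3 -> [14 1 1]
Step 6: demand=5,sold=1 ship[1->2]=1 ship[0->1]=1 prod=3 -> [16 1 1]
Step 7: demand=5,sold=1 ship[1->2]=1 ship[0->1]=1 prod=3 -> [18 1 1]
Step 8: demand=5,sold=1 ship[1->2]=1 ship[0->1]=1 prod=3 -> [20 1 1]
Step 9: demand=5,sold=1 ship[1->2]=1 ship[0->1]=1 prod=3 -> [22 1 1]
Step 10: demand=5,sold=1 ship[1->2]=1 ship[0->1]=1 prod=3 -> [24 1 1]
Step 11: demand=5,sold=1 ship[1->2]=1 ship[0->1]=1 prod=3 -> [26 1 1]
Step 12: demand=5,sold=1 ship[1->2]=1 ship[0->1]=1 prod=3 -> [28 1 1]
First stockout at step 4

4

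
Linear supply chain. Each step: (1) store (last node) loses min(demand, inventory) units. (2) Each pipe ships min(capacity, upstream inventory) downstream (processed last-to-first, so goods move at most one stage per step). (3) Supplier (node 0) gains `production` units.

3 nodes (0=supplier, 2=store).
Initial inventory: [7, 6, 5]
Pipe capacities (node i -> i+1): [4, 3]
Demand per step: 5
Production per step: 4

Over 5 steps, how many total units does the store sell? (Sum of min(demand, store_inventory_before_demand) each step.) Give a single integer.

Step 1: sold=5 (running total=5) -> [7 7 3]
Step 2: sold=3 (running total=8) -> [7 8 3]
Step 3: sold=3 (running total=11) -> [7 9 3]
Step 4: sold=3 (running total=14) -> [7 10 3]
Step 5: sold=3 (running total=17) -> [7 11 3]

Answer: 17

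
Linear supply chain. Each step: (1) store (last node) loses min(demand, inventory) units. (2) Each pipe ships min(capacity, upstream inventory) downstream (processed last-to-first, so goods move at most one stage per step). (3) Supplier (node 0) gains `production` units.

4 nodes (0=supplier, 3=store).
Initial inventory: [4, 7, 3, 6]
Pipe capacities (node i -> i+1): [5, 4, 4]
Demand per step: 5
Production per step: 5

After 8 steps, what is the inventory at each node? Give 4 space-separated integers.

Step 1: demand=5,sold=5 ship[2->3]=3 ship[1->2]=4 ship[0->1]=4 prod=5 -> inv=[5 7 4 4]
Step 2: demand=5,sold=4 ship[2->3]=4 ship[1->2]=4 ship[0->1]=5 prod=5 -> inv=[5 8 4 4]
Step 3: demand=5,sold=4 ship[2->3]=4 ship[1->2]=4 ship[0->1]=5 prod=5 -> inv=[5 9 4 4]
Step 4: demand=5,sold=4 ship[2->3]=4 ship[1->2]=4 ship[0->1]=5 prod=5 -> inv=[5 10 4 4]
Step 5: demand=5,sold=4 ship[2->3]=4 ship[1->2]=4 ship[0->1]=5 prod=5 -> inv=[5 11 4 4]
Step 6: demand=5,sold=4 ship[2->3]=4 ship[1->2]=4 ship[0->1]=5 prod=5 -> inv=[5 12 4 4]
Step 7: demand=5,sold=4 ship[2->3]=4 ship[1->2]=4 ship[0->1]=5 prod=5 -> inv=[5 13 4 4]
Step 8: demand=5,sold=4 ship[2->3]=4 ship[1->2]=4 ship[0->1]=5 prod=5 -> inv=[5 14 4 4]

5 14 4 4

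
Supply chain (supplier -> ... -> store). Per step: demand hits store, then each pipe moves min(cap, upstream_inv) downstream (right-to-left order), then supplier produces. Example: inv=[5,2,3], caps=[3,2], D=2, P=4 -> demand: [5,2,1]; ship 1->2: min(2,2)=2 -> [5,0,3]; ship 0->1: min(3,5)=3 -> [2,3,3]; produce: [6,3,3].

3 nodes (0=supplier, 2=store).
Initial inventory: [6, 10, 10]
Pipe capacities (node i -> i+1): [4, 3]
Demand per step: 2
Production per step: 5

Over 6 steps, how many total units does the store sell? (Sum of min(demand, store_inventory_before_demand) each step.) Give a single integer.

Step 1: sold=2 (running total=2) -> [7 11 11]
Step 2: sold=2 (running total=4) -> [8 12 12]
Step 3: sold=2 (running total=6) -> [9 13 13]
Step 4: sold=2 (running total=8) -> [10 14 14]
Step 5: sold=2 (running total=10) -> [11 15 15]
Step 6: sold=2 (running total=12) -> [12 16 16]

Answer: 12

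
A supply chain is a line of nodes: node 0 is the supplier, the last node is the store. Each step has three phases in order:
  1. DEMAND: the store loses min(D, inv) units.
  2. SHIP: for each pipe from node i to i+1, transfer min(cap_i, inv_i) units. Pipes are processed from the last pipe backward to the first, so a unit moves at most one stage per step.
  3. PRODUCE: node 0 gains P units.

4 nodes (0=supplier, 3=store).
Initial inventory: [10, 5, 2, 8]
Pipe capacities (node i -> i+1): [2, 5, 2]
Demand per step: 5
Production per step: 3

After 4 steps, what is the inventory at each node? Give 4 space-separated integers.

Step 1: demand=5,sold=5 ship[2->3]=2 ship[1->2]=5 ship[0->1]=2 prod=3 -> inv=[11 2 5 5]
Step 2: demand=5,sold=5 ship[2->3]=2 ship[1->2]=2 ship[0->1]=2 prod=3 -> inv=[12 2 5 2]
Step 3: demand=5,sold=2 ship[2->3]=2 ship[1->2]=2 ship[0->1]=2 prod=3 -> inv=[13 2 5 2]
Step 4: demand=5,sold=2 ship[2->3]=2 ship[1->2]=2 ship[0->1]=2 prod=3 -> inv=[14 2 5 2]

14 2 5 2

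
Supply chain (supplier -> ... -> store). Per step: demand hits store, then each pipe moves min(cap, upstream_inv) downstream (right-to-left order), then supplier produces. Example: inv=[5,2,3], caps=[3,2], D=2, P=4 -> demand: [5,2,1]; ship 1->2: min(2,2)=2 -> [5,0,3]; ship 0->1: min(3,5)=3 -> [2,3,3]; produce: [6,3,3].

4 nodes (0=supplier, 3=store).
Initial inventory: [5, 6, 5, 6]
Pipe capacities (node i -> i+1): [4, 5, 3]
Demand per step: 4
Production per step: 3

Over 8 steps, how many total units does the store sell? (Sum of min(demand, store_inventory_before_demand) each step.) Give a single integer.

Answer: 27

Derivation:
Step 1: sold=4 (running total=4) -> [4 5 7 5]
Step 2: sold=4 (running total=8) -> [3 4 9 4]
Step 3: sold=4 (running total=12) -> [3 3 10 3]
Step 4: sold=3 (running total=15) -> [3 3 10 3]
Step 5: sold=3 (running total=18) -> [3 3 10 3]
Step 6: sold=3 (running total=21) -> [3 3 10 3]
Step 7: sold=3 (running total=24) -> [3 3 10 3]
Step 8: sold=3 (running total=27) -> [3 3 10 3]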